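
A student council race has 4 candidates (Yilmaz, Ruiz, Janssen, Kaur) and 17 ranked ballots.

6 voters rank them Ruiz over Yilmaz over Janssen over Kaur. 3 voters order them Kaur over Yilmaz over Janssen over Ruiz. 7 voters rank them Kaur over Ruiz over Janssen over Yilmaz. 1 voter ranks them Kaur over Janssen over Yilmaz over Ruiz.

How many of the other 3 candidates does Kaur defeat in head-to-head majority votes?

3

Kaur against each rival (17 voters):
Kaur vs Yilmaz: 11 to 6, Kaur.
Kaur vs Ruiz: 3+7+1 = 11 for Kaur, 6 for Ruiz — Kaur by 11–6.
Kaur vs Janssen: 11 to 6, Kaur.
Kaur beats Yilmaz, Ruiz, Janssen — 3 pairwise wins.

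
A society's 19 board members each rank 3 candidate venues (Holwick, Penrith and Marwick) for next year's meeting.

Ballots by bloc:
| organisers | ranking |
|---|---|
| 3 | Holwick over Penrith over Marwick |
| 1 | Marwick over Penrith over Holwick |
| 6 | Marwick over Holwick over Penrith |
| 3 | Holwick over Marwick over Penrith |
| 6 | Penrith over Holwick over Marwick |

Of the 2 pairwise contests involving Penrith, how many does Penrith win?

0

Penrith against each rival (19 organisers):
Penrith vs Holwick: Holwick, 12–7.
Penrith vs Marwick: 9 to 10, Marwick.
Penrith beats no one; loses to Holwick, Marwick — 0 pairwise wins.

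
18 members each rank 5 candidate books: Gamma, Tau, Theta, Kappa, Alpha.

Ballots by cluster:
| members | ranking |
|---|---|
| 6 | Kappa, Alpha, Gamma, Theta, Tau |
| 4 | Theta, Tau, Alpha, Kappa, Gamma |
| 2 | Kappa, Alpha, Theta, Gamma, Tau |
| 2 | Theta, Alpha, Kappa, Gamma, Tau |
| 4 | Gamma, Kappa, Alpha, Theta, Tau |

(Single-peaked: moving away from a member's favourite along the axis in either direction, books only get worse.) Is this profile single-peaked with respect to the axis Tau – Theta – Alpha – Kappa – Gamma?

Axis positions: Tau=1, Theta=2, Alpha=3, Kappa=4, Gamma=5.
Cluster 1 (peak Kappa at position 4): ranking walks positions 4-3-5-2-1, expanding outward from the peak — single-peaked.
Cluster 2 (peak Theta at position 2): ranking walks positions 2-1-3-4-5, expanding outward from the peak — single-peaked.
Cluster 3 (peak Kappa at position 4): ranking walks positions 4-3-2-5-1, expanding outward from the peak — single-peaked.
Cluster 4 (peak Theta at position 2): ranking walks positions 2-3-4-5-1, expanding outward from the peak — single-peaked.
Cluster 5 (peak Gamma at position 5): ranking walks positions 5-4-3-2-1, expanding outward from the peak — single-peaked.
Every ranking is single-peaked on this axis.

yes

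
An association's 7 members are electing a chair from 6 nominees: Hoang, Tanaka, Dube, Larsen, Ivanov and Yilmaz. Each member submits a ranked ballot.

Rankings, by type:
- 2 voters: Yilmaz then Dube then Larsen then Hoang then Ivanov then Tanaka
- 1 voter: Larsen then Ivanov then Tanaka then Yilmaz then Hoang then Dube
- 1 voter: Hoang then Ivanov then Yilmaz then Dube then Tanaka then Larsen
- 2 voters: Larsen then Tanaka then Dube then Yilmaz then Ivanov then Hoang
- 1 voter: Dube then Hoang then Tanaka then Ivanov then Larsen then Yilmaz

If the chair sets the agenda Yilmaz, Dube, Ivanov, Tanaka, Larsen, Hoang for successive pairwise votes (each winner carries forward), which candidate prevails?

Round 1: Yilmaz vs Dube — 4–3, Yilmaz advances.
Round 2: Yilmaz vs Ivanov — 4–3, Yilmaz advances.
Round 3: Yilmaz vs Tanaka — 3–4, Tanaka advances.
Round 4: Tanaka vs Larsen — 2–5, Larsen advances.
Round 5: Larsen vs Hoang — 5–2, Larsen advances.
Larsen survives the agenda.

Larsen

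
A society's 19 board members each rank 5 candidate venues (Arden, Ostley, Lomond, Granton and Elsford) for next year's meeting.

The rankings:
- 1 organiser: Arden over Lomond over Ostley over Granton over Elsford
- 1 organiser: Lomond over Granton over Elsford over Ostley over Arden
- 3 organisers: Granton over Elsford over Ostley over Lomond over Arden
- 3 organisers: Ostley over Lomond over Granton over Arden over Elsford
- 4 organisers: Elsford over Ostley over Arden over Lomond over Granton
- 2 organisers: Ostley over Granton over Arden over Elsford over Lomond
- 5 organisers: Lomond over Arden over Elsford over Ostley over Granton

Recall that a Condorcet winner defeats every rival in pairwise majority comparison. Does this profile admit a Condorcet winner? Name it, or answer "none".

Check each pair by majority over 19 ballots:
Arden vs Ostley: Arden is ranked higher on 1+5 = 6 ballots, Ostley on 13. Ostley wins 13–6.
Arden vs Lomond: Arden is ranked higher on 1+4+2 = 7 ballots, Lomond on 12. Lomond wins 12–7.
Arden vs Granton: Arden preferred on 1+4+5 = 10 ballots; Arden wins 10–9.
Arden vs Elsford: Arden preferred on 1+3+2+5 = 11 ballots; Arden wins 11–8.
Ostley vs Lomond: Ostley is ranked higher on 3+3+4+2 = 12 ballots, Lomond on 7. Ostley wins 12–7.
Ostley vs Granton: Ostley preferred on 1+3+4+2+5 = 15 ballots; Ostley wins 15–4.
Ostley vs Elsford: 6 to 13, Elsford.
Lomond vs Granton: 1+1+3+4+5 = 14 for Lomond, 5 for Granton — Lomond by 14–5.
Lomond vs Elsford: Lomond preferred on 1+1+3+5 = 10 ballots; Lomond wins 10–9.
Granton vs Elsford: Granton is ranked higher on 1+1+3+3+2 = 10 ballots, Elsford on 9. Granton wins 10–9.
Each city drops at least one matchup (Arden loses to Ostley; Ostley loses to Elsford; Lomond loses to Ostley; Granton loses to Arden; Elsford loses to Arden); the cycle Arden → Elsford → Ostley → Arden rules out a Condorcet winner.

none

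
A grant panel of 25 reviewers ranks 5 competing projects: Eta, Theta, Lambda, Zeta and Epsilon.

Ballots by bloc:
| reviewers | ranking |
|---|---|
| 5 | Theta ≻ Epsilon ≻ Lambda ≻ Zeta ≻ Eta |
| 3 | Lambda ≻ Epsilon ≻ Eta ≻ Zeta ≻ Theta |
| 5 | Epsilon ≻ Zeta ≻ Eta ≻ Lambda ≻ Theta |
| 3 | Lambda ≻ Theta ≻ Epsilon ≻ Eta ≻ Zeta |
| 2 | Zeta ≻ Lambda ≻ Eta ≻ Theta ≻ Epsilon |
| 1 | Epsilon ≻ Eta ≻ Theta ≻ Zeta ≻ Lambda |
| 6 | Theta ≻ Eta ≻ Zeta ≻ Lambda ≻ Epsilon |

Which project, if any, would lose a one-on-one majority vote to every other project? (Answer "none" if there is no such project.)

none

Head-to-head results (25 reviewers):
Eta vs Theta: Theta, 14–11.
Eta–Lambda: Lambda 13–12.
Eta vs Zeta: Eta, 13–12.
Eta vs Epsilon: 8 to 17, Epsilon.
Theta vs Lambda: Theta is ranked higher on 5+1+6 = 12 ballots, Lambda on 13. Lambda wins 13–12.
Theta vs Zeta: Theta wins 15–10.
Theta–Epsilon: Theta 16–9.
Lambda–Zeta: Zeta 14–11.
Lambda vs Epsilon: Lambda wins 14–11.
Zeta vs Epsilon: Epsilon, 17–8.
Every project wins at least one matchup (Eta beats Zeta; Theta beats Eta; Lambda beats Eta; Zeta beats Lambda; Epsilon beats Eta), so there is no Condorcet loser.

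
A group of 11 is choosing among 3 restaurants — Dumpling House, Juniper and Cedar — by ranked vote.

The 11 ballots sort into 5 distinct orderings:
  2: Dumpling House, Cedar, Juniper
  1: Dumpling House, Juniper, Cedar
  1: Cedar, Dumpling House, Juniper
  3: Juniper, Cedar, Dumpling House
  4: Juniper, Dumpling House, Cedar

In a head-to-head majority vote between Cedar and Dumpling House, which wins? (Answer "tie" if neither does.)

Ballots ranking Cedar above Dumpling House: 1 + 3 = 4.
Ballots ranking Dumpling House above Cedar: 11 − 4 = 7.
Dumpling House wins the head-to-head 7–4.

Dumpling House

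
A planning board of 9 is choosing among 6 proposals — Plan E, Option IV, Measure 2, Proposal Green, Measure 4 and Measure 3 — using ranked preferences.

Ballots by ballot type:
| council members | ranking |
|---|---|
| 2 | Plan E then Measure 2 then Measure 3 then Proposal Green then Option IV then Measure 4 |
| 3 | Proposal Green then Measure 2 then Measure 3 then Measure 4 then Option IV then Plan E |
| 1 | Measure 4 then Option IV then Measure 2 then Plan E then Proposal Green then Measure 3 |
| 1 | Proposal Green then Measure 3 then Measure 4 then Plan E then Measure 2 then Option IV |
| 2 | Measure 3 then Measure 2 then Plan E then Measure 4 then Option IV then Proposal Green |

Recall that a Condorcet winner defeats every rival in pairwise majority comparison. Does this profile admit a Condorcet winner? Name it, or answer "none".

Head-to-head results (9 council members):
Plan E vs Option IV: Plan E wins 5–4.
Plan E vs Measure 2: Measure 2, 6–3.
Plan E–Proposal Green: Plan E 5–4.
Plan E vs Measure 4: Measure 4 wins 5–4.
Plan E vs Measure 3: Measure 3, 6–3.
Option IV–Measure 2: Measure 2 8–1.
Option IV–Proposal Green: Proposal Green 6–3.
Option IV vs Measure 4: Measure 4, 7–2.
Option IV–Measure 3: Measure 3 8–1.
Measure 2 vs Proposal Green: Measure 2, 5–4.
Measure 2 vs Measure 4: Measure 2 wins 7–2.
Measure 2 vs Measure 3: Measure 2 wins 6–3.
Proposal Green vs Measure 4: Proposal Green, 6–3.
Proposal Green vs Measure 3: Proposal Green, 5–4.
Measure 4 vs Measure 3: Measure 3, 8–1.
Only Measure 2 has no losses; Measure 2 is the Condorcet winner.

Measure 2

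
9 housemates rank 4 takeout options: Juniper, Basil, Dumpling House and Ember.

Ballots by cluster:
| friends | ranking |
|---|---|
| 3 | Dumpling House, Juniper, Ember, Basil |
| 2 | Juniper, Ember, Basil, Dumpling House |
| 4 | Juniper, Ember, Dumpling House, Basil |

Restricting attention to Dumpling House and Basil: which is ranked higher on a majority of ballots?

Ballots ranking Dumpling House above Basil: 3 + 4 = 7.
Ballots ranking Basil above Dumpling House: 9 − 7 = 2.
Dumpling House wins the head-to-head 7–2.

Dumpling House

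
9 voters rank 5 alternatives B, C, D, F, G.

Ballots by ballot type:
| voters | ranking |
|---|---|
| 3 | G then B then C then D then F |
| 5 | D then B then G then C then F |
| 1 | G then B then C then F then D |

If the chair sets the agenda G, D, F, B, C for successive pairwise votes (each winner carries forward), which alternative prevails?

D

Round 1: G vs D — 4–5, D advances.
Round 2: D vs F — 8–1, D advances.
Round 3: D vs B — 5–4, D advances.
Round 4: D vs C — 5–4, D advances.
The agenda winner is D.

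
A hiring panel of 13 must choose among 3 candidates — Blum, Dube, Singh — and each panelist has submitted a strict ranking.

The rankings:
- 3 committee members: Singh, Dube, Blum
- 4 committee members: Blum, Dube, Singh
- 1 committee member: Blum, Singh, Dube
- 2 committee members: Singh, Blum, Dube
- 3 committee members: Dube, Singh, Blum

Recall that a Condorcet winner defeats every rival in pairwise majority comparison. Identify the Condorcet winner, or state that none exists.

none

Check each pair by majority over 13 ballots:
Blum vs Dube: Blum is ranked higher on 4+1+2 = 7 ballots, Dube on 6. Blum wins 7–6.
Blum vs Singh: Blum is ranked higher on 4+1 = 5 ballots, Singh on 8. Singh wins 8–5.
Dube vs Singh: 4+3 = 7 for Dube, 6 for Singh — Dube by 7–6.
Each candidate drops at least one matchup (Blum loses to Singh; Dube loses to Blum; Singh loses to Dube); the cycle Blum → Dube → Singh → Blum rules out a Condorcet winner.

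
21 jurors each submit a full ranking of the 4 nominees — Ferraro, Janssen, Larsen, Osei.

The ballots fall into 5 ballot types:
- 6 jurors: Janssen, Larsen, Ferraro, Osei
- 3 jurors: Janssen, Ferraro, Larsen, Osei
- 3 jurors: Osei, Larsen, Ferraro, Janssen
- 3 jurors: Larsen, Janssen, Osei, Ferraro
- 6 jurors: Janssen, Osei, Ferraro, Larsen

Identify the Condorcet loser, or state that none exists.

Ferraro

Head-to-head results (21 jurors):
Ferraro vs Janssen: 3 to 18, Janssen.
Ferraro vs Larsen: Larsen, 12–9.
Ferraro vs Osei: Osei, 12–9.
Janssen vs Larsen: 6+3+6 = 15 for Janssen, 6 for Larsen — Janssen by 15–6.
Janssen vs Osei: Janssen, 18–3.
Larsen vs Osei: Larsen preferred on 6+3+3 = 12 ballots; Larsen wins 12–9.
Only Ferraro has no wins; Ferraro is the Condorcet loser.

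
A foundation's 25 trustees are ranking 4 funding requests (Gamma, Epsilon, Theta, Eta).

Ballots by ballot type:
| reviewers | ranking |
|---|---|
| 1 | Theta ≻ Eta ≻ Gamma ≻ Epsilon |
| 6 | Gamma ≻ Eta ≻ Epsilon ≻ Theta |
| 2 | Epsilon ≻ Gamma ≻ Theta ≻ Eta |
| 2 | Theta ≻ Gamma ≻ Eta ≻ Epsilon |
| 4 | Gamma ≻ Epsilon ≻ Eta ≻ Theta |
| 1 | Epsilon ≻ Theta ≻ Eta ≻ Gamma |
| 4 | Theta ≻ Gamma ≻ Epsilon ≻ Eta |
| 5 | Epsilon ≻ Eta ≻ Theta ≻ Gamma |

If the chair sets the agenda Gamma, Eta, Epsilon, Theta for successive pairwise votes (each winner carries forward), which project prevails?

Round 1: Gamma vs Eta — 18–7, Gamma advances.
Round 2: Gamma vs Epsilon — 17–8, Gamma advances.
Round 3: Gamma vs Theta — 12–13, Theta advances.
The agenda winner is Theta.

Theta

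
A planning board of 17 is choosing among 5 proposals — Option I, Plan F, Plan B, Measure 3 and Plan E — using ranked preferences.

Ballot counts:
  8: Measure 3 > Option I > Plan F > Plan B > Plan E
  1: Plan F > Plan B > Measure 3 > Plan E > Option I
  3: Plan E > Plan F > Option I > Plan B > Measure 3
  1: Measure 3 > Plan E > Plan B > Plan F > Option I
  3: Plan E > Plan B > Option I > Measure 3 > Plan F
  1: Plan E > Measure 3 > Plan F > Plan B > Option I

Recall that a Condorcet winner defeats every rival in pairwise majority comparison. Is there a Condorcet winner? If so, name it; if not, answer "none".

Check each pair by majority over 17 ballots:
Option I vs Plan F: 11 to 6, Option I.
Option I vs Plan B: 11 to 6, Option I.
Option I vs Measure 3: Option I is ranked higher on 3+3 = 6 ballots, Measure 3 on 11. Measure 3 wins 11–6.
Option I vs Plan E: 8 to 9, Plan E.
Plan F vs Plan B: 13 to 4, Plan F.
Plan F vs Measure 3: 1+3 = 4 for Plan F, 13 for Measure 3 — Measure 3 by 13–4.
Plan F vs Plan E: 9 to 8, Plan F.
Plan B vs Measure 3: 7 to 10, Measure 3.
Plan B vs Plan E: 9 to 8, Plan B.
Measure 3 vs Plan E: 10 to 7, Measure 3.
Measure 3 defeats every rival head-to-head and is the Condorcet winner.

Measure 3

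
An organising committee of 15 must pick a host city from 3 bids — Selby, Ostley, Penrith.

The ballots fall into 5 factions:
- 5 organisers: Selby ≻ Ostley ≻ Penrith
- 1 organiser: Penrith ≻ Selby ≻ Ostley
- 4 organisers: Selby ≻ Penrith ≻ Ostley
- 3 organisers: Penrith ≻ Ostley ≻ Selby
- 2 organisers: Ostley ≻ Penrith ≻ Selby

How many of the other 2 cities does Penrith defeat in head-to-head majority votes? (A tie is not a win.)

1

Penrith against each rival (15 organisers):
Penrith vs Selby: 6 to 9, Selby.
Penrith vs Ostley: 1+4+3 = 8 for Penrith, 7 for Ostley — Penrith by 8–7.
Penrith beats Ostley; loses to Selby — 1 pairwise win.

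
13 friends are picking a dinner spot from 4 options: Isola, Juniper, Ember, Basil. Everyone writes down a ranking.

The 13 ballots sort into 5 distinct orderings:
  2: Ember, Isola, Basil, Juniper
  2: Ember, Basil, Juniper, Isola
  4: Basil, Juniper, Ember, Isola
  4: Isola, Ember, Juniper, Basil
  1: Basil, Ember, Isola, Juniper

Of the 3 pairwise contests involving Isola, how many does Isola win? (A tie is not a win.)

Isola against each rival (13 friends):
Isola–Juniper: Isola 7–6.
Isola vs Ember: 4 to 9, Ember.
Isola vs Basil: 6 to 7, Basil.
Isola beats Juniper; loses to Ember, Basil — 1 pairwise win.

1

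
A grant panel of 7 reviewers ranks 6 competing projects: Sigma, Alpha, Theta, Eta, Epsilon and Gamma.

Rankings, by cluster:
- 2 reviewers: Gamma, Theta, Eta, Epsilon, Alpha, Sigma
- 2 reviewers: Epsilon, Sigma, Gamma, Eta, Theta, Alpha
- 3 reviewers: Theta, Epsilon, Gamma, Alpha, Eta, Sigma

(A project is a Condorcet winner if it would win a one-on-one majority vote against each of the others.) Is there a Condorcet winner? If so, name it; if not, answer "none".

none

Pairwise majorities:
Sigma vs Alpha: Alpha wins 5–2.
Sigma vs Theta: 2 for Sigma, 5 for Theta — Theta by 5–2.
Sigma vs Eta: Eta wins 5–2.
Sigma vs Epsilon: Sigma preferred on 0 ballots; Epsilon wins 7–0.
Sigma vs Gamma: Gamma, 5–2.
Alpha vs Theta: Alpha is ranked higher on 0 ballots, Theta on 7. Theta wins 7–0.
Alpha vs Eta: Alpha preferred on 3 ballots; Eta wins 4–3.
Alpha vs Epsilon: 0 for Alpha, 7 for Epsilon — Epsilon by 7–0.
Alpha vs Gamma: 0 to 7, Gamma.
Theta–Eta: Theta 5–2.
Theta vs Epsilon: Theta wins 5–2.
Theta vs Gamma: Theta is ranked higher on 3 ballots, Gamma on 4. Gamma wins 4–3.
Eta vs Epsilon: Epsilon wins 5–2.
Eta–Gamma: Gamma 7–0.
Epsilon–Gamma: Epsilon 5–2.
Each project drops at least one matchup (Sigma loses to Alpha; Alpha loses to Theta; Theta loses to Gamma; Eta loses to Theta; Epsilon loses to Theta; Gamma loses to Epsilon); the cycle Theta → Epsilon → Gamma → Theta rules out a Condorcet winner.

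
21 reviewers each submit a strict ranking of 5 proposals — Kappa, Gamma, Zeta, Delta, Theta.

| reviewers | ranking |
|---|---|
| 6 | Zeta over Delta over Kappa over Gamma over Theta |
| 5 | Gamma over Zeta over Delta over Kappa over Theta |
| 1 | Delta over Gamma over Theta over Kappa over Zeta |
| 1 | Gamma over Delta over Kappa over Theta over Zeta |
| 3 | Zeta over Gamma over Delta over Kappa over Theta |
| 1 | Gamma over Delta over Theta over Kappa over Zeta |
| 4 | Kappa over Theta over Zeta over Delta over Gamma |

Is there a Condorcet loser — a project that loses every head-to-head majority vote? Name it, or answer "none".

Head-to-head results (21 reviewers):
Kappa–Gamma: Gamma 11–10.
Kappa vs Zeta: Kappa is ranked higher on 1+1+1+4 = 7 ballots, Zeta on 14. Zeta wins 14–7.
Kappa vs Delta: 4 for Kappa, 17 for Delta — Delta by 17–4.
Kappa vs Theta: Kappa wins 19–2.
Gamma–Zeta: Zeta 13–8.
Gamma vs Delta: Delta wins 11–10.
Gamma vs Theta: Gamma is ranked higher on 6+5+1+1+3+1 = 17 ballots, Theta on 4. Gamma wins 17–4.
Zeta vs Delta: Zeta is ranked higher on 6+5+3+4 = 18 ballots, Delta on 3. Zeta wins 18–3.
Zeta vs Theta: 6+5+3 = 14 for Zeta, 7 for Theta — Zeta by 14–7.
Delta vs Theta: Delta is ranked higher on 6+5+1+1+3+1 = 17 ballots, Theta on 4. Delta wins 17–4.
Theta loses to every other project — it is the Condorcet loser.

Theta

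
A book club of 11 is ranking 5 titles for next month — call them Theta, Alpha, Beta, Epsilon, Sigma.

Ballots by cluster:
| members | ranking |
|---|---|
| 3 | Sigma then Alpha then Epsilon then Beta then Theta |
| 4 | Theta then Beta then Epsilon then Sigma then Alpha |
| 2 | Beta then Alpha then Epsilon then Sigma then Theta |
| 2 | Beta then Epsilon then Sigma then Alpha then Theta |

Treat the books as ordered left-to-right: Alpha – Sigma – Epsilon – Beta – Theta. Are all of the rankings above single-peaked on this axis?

no

Axis positions: Alpha=1, Sigma=2, Epsilon=3, Beta=4, Theta=5.
Cluster 1 (peak Sigma at position 2): ranking walks positions 2-1-3-4-5, expanding outward from the peak — single-peaked.
Cluster 2 (peak Theta at position 5): ranking walks positions 5-4-3-2-1, expanding outward from the peak — single-peaked.
Cluster 3: ranking walks positions 4-1-3-2-5; Alpha is ranked above Epsilon even though Epsilon lies between Alpha and the peak Beta on the axis — preferences dip and rise again. Not single-peaked.
Cluster 4 (peak Beta at position 4): ranking walks positions 4-3-2-1-5, expanding outward from the peak — single-peaked.
Cluster 3 violates single-peakedness, so the profile is not single-peaked on this axis.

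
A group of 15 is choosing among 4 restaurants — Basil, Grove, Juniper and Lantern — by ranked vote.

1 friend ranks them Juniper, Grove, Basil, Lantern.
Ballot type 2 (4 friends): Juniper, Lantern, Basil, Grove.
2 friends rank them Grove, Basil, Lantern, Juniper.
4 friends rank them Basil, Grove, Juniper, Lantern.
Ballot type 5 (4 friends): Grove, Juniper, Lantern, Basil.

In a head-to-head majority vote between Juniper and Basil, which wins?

Ballots ranking Juniper above Basil: 1 + 4 + 4 = 9.
Ballots ranking Basil above Juniper: 15 − 9 = 6.
Juniper wins the head-to-head 9–6.

Juniper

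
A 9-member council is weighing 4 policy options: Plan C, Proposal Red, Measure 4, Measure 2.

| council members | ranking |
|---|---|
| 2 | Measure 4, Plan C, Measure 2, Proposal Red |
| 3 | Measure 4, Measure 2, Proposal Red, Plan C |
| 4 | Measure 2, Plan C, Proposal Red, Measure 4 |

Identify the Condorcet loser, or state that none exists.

Pairwise majorities:
Plan C vs Proposal Red: Plan C wins 6–3.
Plan C vs Measure 4: Measure 4, 5–4.
Plan C–Measure 2: Measure 2 7–2.
Proposal Red vs Measure 4: 4 for Proposal Red, 5 for Measure 4 — Measure 4 by 5–4.
Proposal Red vs Measure 2: 0 for Proposal Red, 9 for Measure 2 — Measure 2 by 9–0.
Measure 4–Measure 2: Measure 4 5–4.
Proposal Red loses to every other option — it is the Condorcet loser.

Proposal Red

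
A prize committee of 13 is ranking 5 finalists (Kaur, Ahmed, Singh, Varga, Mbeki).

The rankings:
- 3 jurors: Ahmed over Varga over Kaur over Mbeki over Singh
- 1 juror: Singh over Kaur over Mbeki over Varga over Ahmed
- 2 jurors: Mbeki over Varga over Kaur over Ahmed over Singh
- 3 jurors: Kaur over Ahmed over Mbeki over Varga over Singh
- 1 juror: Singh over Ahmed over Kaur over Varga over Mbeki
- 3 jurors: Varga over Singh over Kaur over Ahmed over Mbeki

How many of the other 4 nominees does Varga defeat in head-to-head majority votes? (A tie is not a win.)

Varga against each rival (13 jurors):
Varga vs Kaur: Varga preferred on 3+2+3 = 8 ballots; Varga wins 8–5.
Varga vs Ahmed: Ahmed, 7–6.
Varga–Singh: Varga 11–2.
Varga vs Mbeki: Varga, 7–6.
Varga beats Kaur, Singh, Mbeki; loses to Ahmed — 3 pairwise wins.

3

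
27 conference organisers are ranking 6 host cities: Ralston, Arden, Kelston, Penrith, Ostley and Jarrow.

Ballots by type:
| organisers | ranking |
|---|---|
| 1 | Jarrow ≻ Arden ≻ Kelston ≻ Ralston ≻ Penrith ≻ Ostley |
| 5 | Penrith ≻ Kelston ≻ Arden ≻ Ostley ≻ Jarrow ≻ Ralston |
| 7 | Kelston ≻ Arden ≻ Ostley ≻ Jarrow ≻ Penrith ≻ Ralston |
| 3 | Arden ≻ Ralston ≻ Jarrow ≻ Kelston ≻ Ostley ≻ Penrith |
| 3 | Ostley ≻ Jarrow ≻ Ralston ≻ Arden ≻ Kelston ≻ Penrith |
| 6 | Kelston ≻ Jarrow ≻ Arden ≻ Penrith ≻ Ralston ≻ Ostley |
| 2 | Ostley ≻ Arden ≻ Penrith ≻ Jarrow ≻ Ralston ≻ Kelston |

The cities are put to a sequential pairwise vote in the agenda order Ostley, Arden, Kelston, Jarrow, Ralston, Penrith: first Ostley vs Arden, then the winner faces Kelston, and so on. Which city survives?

Kelston

Round 1: Ostley vs Arden — 5–22, Arden advances.
Round 2: Arden vs Kelston — 9–18, Kelston advances.
Round 3: Kelston vs Jarrow — 18–9, Kelston advances.
Round 4: Kelston vs Ralston — 19–8, Kelston advances.
Round 5: Kelston vs Penrith — 20–7, Kelston advances.
The agenda winner is Kelston.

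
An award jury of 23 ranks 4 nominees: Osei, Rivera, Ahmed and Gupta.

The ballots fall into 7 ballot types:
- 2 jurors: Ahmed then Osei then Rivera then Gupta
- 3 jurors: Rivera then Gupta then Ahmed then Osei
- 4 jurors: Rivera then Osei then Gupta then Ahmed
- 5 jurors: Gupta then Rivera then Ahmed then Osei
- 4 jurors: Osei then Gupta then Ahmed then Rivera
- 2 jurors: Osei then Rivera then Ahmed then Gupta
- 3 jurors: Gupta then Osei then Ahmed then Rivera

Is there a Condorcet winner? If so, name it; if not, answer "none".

none

Head-to-head results (23 jurors):
Osei–Rivera: Rivera 12–11.
Osei–Ahmed: Osei 13–10.
Osei vs Gupta: Osei wins 12–11.
Rivera–Ahmed: Rivera 14–9.
Rivera vs Gupta: Gupta, 12–11.
Ahmed–Gupta: Gupta 19–4.
Every nominee loses at least once (Osei loses to Rivera; Rivera loses to Gupta; Ahmed loses to Osei; Gupta loses to Osei). The majority relation contains the cycle Osei > Gupta > Rivera > Osei, so there is no Condorcet winner.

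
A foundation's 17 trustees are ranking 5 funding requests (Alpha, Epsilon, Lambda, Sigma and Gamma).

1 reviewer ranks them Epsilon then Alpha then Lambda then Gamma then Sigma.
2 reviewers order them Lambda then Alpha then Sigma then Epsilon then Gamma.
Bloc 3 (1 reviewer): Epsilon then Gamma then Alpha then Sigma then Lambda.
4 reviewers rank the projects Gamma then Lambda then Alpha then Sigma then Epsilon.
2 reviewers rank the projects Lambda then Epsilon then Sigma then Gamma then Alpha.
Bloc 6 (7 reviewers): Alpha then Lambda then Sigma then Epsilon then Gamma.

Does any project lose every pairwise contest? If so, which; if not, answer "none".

Head-to-head results (17 reviewers):
Alpha vs Epsilon: Alpha preferred on 2+4+7 = 13 ballots; Alpha wins 13–4.
Alpha vs Lambda: Alpha wins 9–8.
Alpha vs Sigma: Alpha, 15–2.
Alpha vs Gamma: 1+2+7 = 10 for Alpha, 7 for Gamma — Alpha by 10–7.
Epsilon vs Lambda: Epsilon is ranked higher on 1+1 = 2 ballots, Lambda on 15. Lambda wins 15–2.
Epsilon vs Sigma: Sigma, 13–4.
Epsilon vs Gamma: Epsilon wins 13–4.
Lambda vs Sigma: Lambda, 16–1.
Lambda vs Gamma: Lambda, 12–5.
Sigma vs Gamma: Sigma is ranked higher on 2+2+7 = 11 ballots, Gamma on 6. Sigma wins 11–6.
Gamma is beaten in every head-to-head and is the Condorcet loser.

Gamma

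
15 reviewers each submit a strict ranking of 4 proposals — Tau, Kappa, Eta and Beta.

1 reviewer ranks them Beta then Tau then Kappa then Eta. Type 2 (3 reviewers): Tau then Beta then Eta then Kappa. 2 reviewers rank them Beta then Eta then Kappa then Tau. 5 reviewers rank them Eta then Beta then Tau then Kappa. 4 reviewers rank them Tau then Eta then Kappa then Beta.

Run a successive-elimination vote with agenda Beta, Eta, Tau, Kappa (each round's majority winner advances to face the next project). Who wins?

Round 1: Beta vs Eta — 6–9, Eta advances.
Round 2: Eta vs Tau — 7–8, Tau advances.
Round 3: Tau vs Kappa — 13–2, Tau advances.
The agenda winner is Tau.

Tau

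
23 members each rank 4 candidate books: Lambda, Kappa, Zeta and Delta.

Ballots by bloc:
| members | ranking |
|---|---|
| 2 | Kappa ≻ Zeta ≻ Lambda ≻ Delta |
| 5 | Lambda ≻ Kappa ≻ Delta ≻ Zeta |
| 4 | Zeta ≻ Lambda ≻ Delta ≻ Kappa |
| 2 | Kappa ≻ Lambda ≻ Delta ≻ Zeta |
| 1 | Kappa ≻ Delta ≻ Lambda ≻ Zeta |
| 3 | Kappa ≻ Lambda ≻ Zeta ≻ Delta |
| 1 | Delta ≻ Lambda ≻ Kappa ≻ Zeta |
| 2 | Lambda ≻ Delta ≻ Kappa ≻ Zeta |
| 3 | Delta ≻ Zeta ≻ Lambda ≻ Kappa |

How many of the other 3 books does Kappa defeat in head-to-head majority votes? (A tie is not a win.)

Kappa against each rival (23 members):
Kappa vs Lambda: 8 to 15, Lambda.
Kappa vs Zeta: Kappa wins 16–7.
Kappa vs Delta: 13 to 10, Kappa.
Kappa beats Zeta, Delta; loses to Lambda — 2 pairwise wins.

2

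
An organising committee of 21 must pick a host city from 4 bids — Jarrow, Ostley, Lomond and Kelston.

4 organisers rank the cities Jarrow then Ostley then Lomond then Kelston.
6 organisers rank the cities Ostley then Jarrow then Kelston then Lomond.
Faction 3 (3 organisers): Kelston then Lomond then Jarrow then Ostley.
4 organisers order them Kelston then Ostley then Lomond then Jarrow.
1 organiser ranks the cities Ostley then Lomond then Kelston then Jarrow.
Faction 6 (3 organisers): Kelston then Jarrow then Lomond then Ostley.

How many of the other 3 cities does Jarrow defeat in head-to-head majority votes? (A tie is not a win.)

Jarrow against each rival (21 organisers):
Jarrow vs Ostley: Ostley wins 11–10.
Jarrow vs Lomond: Jarrow preferred on 4+6+3 = 13 ballots; Jarrow wins 13–8.
Jarrow vs Kelston: Jarrow preferred on 4+6 = 10 ballots; Kelston wins 11–10.
Jarrow beats Lomond; loses to Ostley, Kelston — 1 pairwise win.

1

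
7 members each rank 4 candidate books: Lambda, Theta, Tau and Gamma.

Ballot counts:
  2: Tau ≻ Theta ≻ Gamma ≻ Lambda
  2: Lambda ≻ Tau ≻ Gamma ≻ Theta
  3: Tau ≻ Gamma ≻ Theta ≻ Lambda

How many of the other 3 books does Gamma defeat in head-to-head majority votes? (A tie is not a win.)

2

Gamma against each rival (7 members):
Gamma vs Lambda: Gamma preferred on 2+3 = 5 ballots; Gamma wins 5–2.
Gamma vs Theta: Gamma preferred on 2+3 = 5 ballots; Gamma wins 5–2.
Gamma vs Tau: 0 for Gamma, 7 for Tau — Tau by 7–0.
Gamma beats Lambda, Theta; loses to Tau — 2 pairwise wins.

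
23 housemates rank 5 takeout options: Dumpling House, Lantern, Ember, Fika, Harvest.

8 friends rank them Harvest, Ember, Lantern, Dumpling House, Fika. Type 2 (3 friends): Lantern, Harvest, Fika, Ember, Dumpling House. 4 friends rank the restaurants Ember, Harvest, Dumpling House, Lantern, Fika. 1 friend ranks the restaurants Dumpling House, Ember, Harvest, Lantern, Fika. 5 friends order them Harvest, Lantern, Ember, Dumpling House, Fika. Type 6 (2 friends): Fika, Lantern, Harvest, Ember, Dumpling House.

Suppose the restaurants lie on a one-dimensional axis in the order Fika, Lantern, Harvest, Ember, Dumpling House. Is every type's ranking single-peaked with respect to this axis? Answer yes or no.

yes

Axis positions: Fika=1, Lantern=2, Harvest=3, Ember=4, Dumpling House=5.
Type 1 (peak Harvest at position 3): ranking walks positions 3-4-2-5-1, expanding outward from the peak — single-peaked.
Type 2 (peak Lantern at position 2): ranking walks positions 2-3-1-4-5, expanding outward from the peak — single-peaked.
Type 3 (peak Ember at position 4): ranking walks positions 4-3-5-2-1, expanding outward from the peak — single-peaked.
Type 4 (peak Dumpling House at position 5): ranking walks positions 5-4-3-2-1, expanding outward from the peak — single-peaked.
Type 5 (peak Harvest at position 3): ranking walks positions 3-2-4-5-1, expanding outward from the peak — single-peaked.
Type 6 (peak Fika at position 1): ranking walks positions 1-2-3-4-5, expanding outward from the peak — single-peaked.
Every ranking is single-peaked on this axis.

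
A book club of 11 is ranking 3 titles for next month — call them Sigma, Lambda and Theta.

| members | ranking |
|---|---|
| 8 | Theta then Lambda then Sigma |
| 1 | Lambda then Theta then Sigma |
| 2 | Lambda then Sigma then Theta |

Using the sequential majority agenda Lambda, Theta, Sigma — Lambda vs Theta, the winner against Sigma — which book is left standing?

Round 1: Lambda vs Theta — 3–8, Theta advances.
Round 2: Theta vs Sigma — 9–2, Theta advances.
Theta survives the agenda.

Theta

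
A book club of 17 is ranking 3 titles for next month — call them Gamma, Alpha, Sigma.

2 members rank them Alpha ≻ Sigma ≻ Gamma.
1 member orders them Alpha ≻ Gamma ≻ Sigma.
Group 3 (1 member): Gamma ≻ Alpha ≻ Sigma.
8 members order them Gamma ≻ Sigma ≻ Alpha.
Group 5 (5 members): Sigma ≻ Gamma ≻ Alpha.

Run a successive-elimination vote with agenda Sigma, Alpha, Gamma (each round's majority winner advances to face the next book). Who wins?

Round 1: Sigma vs Alpha — 13–4, Sigma advances.
Round 2: Sigma vs Gamma — 7–10, Gamma advances.
The agenda winner is Gamma.

Gamma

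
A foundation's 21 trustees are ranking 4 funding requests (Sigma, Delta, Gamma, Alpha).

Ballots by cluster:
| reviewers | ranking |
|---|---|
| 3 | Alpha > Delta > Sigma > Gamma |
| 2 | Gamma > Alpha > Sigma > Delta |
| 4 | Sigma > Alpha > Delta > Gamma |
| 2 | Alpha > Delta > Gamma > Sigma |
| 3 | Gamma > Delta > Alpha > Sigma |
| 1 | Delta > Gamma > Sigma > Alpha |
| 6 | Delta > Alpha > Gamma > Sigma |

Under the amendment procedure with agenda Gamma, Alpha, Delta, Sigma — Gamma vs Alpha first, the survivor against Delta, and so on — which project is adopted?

Round 1: Gamma vs Alpha — 6–15, Alpha advances.
Round 2: Alpha vs Delta — 11–10, Alpha advances.
Round 3: Alpha vs Sigma — 16–5, Alpha advances.
Alpha survives the agenda.

Alpha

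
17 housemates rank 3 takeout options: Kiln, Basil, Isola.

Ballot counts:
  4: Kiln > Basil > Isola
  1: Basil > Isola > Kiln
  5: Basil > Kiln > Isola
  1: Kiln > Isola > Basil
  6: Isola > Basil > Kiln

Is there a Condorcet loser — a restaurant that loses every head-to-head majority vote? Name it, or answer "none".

Isola

Pairwise majorities:
Kiln–Basil: Basil 12–5.
Kiln vs Isola: Kiln, 10–7.
Basil vs Isola: Basil wins 10–7.
Isola is beaten in every head-to-head and is the Condorcet loser.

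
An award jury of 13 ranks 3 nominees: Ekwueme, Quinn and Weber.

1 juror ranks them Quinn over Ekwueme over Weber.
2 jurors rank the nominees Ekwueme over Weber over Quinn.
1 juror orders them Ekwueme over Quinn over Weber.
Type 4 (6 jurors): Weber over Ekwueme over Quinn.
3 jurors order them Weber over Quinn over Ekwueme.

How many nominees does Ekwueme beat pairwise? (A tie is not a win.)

1

Ekwueme against each rival (13 jurors):
Ekwueme vs Quinn: Ekwueme, 9–4.
Ekwueme vs Weber: Weber wins 9–4.
Ekwueme beats Quinn; loses to Weber — 1 pairwise win.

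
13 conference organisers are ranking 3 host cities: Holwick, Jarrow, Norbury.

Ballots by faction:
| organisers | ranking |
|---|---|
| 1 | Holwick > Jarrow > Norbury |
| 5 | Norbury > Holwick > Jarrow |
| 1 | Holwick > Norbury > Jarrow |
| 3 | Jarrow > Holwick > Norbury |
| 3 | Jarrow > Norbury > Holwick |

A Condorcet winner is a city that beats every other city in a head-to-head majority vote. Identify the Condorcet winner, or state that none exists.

none

Check each pair by majority over 13 ballots:
Holwick vs Jarrow: Holwick wins 7–6.
Holwick vs Norbury: Holwick is ranked higher on 1+1+3 = 5 ballots, Norbury on 8. Norbury wins 8–5.
Jarrow vs Norbury: Jarrow wins 7–6.
Each city drops at least one matchup (Holwick loses to Norbury; Jarrow loses to Holwick; Norbury loses to Jarrow); the cycle Holwick > Jarrow > Norbury > Holwick rules out a Condorcet winner.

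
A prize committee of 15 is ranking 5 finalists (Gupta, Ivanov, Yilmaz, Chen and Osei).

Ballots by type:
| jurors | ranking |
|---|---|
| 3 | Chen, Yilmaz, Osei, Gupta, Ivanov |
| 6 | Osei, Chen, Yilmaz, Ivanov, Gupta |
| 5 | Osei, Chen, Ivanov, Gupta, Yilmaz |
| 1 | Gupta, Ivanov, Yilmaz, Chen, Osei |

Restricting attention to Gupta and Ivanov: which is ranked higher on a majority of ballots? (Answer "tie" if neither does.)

Ivanov

Ballots ranking Gupta above Ivanov: 3 + 1 = 4.
Ballots ranking Ivanov above Gupta: 15 − 4 = 11.
Ivanov wins the head-to-head 11–4.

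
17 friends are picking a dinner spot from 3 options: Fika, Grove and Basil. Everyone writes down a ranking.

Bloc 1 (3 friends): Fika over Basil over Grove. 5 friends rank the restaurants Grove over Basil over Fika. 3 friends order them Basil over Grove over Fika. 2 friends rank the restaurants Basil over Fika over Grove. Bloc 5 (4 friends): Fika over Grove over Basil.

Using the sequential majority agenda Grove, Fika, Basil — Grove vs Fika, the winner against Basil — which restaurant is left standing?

Basil

Round 1: Grove vs Fika — 8–9, Fika advances.
Round 2: Fika vs Basil — 7–10, Basil advances.
Basil survives the agenda.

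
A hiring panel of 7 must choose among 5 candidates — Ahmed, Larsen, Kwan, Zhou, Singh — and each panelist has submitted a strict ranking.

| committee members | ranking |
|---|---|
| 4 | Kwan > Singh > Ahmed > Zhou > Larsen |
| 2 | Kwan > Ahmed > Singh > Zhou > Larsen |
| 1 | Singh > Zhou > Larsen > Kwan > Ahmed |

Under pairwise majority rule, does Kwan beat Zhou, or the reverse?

Ballots ranking Kwan above Zhou: 4 + 2 = 6.
Ballots ranking Zhou above Kwan: 7 − 6 = 1.
Kwan wins the head-to-head 6–1.

Kwan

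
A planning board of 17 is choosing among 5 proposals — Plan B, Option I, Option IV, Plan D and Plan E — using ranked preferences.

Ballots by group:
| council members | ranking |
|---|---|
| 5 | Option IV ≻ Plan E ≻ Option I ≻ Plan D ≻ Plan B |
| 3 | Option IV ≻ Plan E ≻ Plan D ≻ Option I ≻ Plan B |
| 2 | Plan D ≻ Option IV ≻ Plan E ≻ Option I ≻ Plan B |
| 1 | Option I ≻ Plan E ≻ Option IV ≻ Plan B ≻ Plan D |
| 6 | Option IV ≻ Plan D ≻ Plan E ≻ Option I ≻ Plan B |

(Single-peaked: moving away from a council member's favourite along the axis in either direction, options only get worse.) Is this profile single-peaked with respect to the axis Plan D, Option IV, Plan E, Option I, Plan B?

yes

Axis positions: Plan D=1, Option IV=2, Plan E=3, Option I=4, Plan B=5.
Group 1 (peak Option IV at position 2): ranking walks positions 2-3-4-1-5, expanding outward from the peak — single-peaked.
Group 2 (peak Option IV at position 2): ranking walks positions 2-3-1-4-5, expanding outward from the peak — single-peaked.
Group 3 (peak Plan D at position 1): ranking walks positions 1-2-3-4-5, expanding outward from the peak — single-peaked.
Group 4 (peak Option I at position 4): ranking walks positions 4-3-2-5-1, expanding outward from the peak — single-peaked.
Group 5 (peak Option IV at position 2): ranking walks positions 2-1-3-4-5, expanding outward from the peak — single-peaked.
Every ranking is single-peaked on this axis.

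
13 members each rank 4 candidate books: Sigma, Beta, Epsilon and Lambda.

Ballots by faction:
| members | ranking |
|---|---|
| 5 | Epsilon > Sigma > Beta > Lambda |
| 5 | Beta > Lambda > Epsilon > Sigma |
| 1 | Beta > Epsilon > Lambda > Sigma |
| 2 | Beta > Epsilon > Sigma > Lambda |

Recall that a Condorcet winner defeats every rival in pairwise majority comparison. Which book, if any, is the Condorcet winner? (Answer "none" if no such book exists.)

Check each pair by majority over 13 ballots:
Sigma vs Beta: 5 to 8, Beta.
Sigma vs Epsilon: Sigma preferred on 0 ballots; Epsilon wins 13–0.
Sigma vs Lambda: Sigma preferred on 5+2 = 7 ballots; Sigma wins 7–6.
Beta vs Epsilon: Beta is ranked higher on 5+1+2 = 8 ballots, Epsilon on 5. Beta wins 8–5.
Beta vs Lambda: 5+5+1+2 = 13 for Beta, 0 for Lambda — Beta by 13–0.
Epsilon vs Lambda: 5+1+2 = 8 for Epsilon, 5 for Lambda — Epsilon by 8–5.
Beta beats each of Sigma, Epsilon, Lambda — Beta is the Condorcet winner.

Beta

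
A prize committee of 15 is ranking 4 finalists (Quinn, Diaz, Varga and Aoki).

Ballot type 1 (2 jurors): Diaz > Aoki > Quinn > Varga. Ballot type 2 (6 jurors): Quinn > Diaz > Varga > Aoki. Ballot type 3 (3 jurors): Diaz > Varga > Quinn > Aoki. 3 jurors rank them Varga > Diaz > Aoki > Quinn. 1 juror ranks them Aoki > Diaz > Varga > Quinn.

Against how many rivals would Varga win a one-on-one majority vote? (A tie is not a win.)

Varga against each rival (15 jurors):
Varga vs Quinn: 3+3+1 = 7 for Varga, 8 for Quinn — Quinn by 8–7.
Varga vs Diaz: 3 for Varga, 12 for Diaz — Diaz by 12–3.
Varga vs Aoki: Varga, 12–3.
Varga beats Aoki; loses to Quinn, Diaz — 1 pairwise win.

1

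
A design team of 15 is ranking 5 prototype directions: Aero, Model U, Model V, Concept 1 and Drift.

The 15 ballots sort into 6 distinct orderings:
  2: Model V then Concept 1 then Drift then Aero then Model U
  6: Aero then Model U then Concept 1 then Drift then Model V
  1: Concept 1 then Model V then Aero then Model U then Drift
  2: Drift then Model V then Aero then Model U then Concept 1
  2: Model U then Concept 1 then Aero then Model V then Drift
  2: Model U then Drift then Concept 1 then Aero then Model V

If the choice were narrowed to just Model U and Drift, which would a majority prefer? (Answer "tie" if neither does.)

Model U

Ballots ranking Model U above Drift: 6 + 1 + 2 + 2 = 11.
Ballots ranking Drift above Model U: 15 − 11 = 4.
Model U wins the head-to-head 11–4.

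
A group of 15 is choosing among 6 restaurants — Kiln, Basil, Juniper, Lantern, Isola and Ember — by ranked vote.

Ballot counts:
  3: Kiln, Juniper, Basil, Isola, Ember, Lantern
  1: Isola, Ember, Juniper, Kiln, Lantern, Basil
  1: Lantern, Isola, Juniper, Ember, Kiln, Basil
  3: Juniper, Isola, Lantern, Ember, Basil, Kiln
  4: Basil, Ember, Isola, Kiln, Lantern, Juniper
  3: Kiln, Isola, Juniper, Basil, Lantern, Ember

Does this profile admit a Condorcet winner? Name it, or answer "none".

Isola

Check each pair by majority over 15 ballots:
Kiln vs Basil: Kiln, 8–7.
Kiln–Juniper: Kiln 10–5.
Kiln–Lantern: Kiln 11–4.
Kiln vs Isola: Isola, 9–6.
Kiln–Ember: Ember 9–6.
Basil–Juniper: Juniper 11–4.
Basil vs Lantern: Basil wins 10–5.
Basil vs Isola: Isola wins 8–7.
Basil vs Ember: Basil, 10–5.
Juniper vs Lantern: Juniper, 10–5.
Juniper vs Isola: Isola, 9–6.
Juniper vs Ember: Juniper, 10–5.
Lantern vs Isola: Isola, 14–1.
Lantern–Ember: Ember 8–7.
Isola vs Ember: Isola wins 11–4.
Isola beats each of Kiln, Basil, Juniper, Lantern, Ember — Isola is the Condorcet winner.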